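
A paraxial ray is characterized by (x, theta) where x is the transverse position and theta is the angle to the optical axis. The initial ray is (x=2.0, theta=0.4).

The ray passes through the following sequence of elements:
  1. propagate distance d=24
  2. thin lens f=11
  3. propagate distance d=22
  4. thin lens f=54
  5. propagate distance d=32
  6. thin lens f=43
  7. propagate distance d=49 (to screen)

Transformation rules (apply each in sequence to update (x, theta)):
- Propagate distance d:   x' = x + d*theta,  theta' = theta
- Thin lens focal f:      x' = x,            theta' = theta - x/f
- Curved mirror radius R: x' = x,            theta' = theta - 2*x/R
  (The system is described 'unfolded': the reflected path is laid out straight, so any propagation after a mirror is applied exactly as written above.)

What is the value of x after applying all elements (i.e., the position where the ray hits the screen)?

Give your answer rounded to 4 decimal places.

Answer: -26.4502

Derivation:
Initial: x=2.0000 theta=0.4000
After 1 (propagate distance d=24): x=11.6000 theta=0.4000
After 2 (thin lens f=11): x=11.6000 theta=-36/55 (≈-0.6545)
After 3 (propagate distance d=22): x=-2.8000 theta=-36/55 (≈-0.6545)
After 4 (thin lens f=54): x=-2.8000 theta=-179/297 (≈-0.6027)
After 5 (propagate distance d=32): x=-32798/1485 (≈-22.0862) theta=-179/297 (≈-0.6027)
After 6 (thin lens f=43): x=-32798/1485 (≈-22.0862) theta=-517/5805 (≈-0.0891)
After 7 (propagate distance d=49 (to screen)): x=-1688977/63855 (≈-26.4502) theta=-517/5805 (≈-0.0891)
Rounded to 4 decimal places: x = -26.4502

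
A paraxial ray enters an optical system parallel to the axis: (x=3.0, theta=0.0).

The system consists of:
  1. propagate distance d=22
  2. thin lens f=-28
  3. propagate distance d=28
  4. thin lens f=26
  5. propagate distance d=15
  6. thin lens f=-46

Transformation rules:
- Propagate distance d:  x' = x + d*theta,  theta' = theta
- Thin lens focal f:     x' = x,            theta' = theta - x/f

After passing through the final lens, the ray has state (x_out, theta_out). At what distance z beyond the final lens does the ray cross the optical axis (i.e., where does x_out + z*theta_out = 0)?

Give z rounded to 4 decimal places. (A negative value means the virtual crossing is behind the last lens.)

Answer: 123.7326

Derivation:
Initial: x=3.0000 theta=0.0000
After 1 (propagate distance d=22): x=3.0000 theta=0.0000
After 2 (thin lens f=-28): x=3.0000 theta=3/28 (≈0.1071)
After 3 (propagate distance d=28): x=6.0000 theta=3/28 (≈0.1071)
After 4 (thin lens f=26): x=6.0000 theta=-45/364 (≈-0.1236)
After 5 (propagate distance d=15): x=1509/364 (≈4.1456) theta=-45/364 (≈-0.1236)
After 6 (thin lens f=-46): x=1509/364 (≈4.1456) theta=-561/16744 (≈-0.0335)
z_focus = -x_out/theta_out = -(1509/364)/(-561/16744) = 23138/187 ≈ 123.7326
Rounded to 4 decimal places: z = 123.7326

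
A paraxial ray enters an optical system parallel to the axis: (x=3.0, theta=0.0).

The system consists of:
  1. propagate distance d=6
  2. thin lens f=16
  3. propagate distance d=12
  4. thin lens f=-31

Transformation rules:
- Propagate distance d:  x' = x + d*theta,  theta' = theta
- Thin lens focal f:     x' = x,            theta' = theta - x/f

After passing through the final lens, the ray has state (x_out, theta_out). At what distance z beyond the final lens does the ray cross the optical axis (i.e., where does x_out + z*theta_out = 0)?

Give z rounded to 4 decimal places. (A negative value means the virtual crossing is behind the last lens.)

Answer: 4.5926

Derivation:
Initial: x=3.0000 theta=0.0000
After 1 (propagate distance d=6): x=3.0000 theta=0.0000
After 2 (thin lens f=16): x=3.0000 theta=-0.1875
After 3 (propagate distance d=12): x=0.7500 theta=-0.1875
After 4 (thin lens f=-31): x=0.7500 theta=-81/496 (≈-0.1633)
z_focus = -x_out/theta_out = -(0.7500)/(-81/496) = 124/27 ≈ 4.5926
Rounded to 4 decimal places: z = 4.5926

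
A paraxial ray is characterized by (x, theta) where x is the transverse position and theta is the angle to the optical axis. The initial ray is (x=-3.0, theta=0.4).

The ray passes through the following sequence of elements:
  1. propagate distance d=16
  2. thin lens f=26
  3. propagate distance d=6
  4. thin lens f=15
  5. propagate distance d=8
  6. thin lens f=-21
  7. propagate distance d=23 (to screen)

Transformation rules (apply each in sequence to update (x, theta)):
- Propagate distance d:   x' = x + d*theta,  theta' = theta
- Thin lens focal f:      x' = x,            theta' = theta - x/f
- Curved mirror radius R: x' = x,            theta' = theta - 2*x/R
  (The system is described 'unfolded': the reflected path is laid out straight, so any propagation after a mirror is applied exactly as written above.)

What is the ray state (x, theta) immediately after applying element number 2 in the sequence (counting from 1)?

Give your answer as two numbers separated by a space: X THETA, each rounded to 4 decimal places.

Initial: x=-3.0000 theta=0.4000
After 1 (propagate distance d=16): x=3.4000 theta=0.4000
After 2 (thin lens f=26): x=3.4000 theta=7/26 (≈0.2692)
Rounded to 4 decimal places: x = 3.4000, theta = 0.2692

Answer: 3.4000 0.2692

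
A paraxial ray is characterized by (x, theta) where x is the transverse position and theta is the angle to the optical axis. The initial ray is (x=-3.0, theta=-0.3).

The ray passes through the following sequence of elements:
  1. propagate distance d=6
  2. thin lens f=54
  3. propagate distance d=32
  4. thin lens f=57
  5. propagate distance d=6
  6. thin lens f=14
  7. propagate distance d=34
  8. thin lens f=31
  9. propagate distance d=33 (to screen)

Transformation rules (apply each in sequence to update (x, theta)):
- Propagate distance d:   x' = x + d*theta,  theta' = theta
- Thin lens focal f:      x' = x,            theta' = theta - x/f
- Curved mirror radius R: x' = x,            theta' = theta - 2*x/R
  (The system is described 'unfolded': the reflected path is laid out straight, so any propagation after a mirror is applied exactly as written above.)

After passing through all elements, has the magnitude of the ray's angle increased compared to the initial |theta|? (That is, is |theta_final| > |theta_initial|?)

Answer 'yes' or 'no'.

Answer: no

Derivation:
Initial: x=-3.0000 theta=-0.3000
After 1 (propagate distance d=6): x=-4.8000 theta=-0.3000
After 2 (thin lens f=54): x=-4.8000 theta=-19/90 (≈-0.2111)
After 3 (propagate distance d=32): x=-104/9 (≈-11.5556) theta=-19/90 (≈-0.2111)
After 4 (thin lens f=57): x=-104/9 (≈-11.5556) theta=-43/5130 (≈-0.0084)
After 5 (propagate distance d=6): x=-9923/855 (≈-11.6058) theta=-43/5130 (≈-0.0084)
After 6 (thin lens f=14): x=-9923/855 (≈-11.6058) theta=14734/17955 (≈0.8206)
After 7 (propagate distance d=34): x=292573/17955 (≈16.2948) theta=14734/17955 (≈0.8206)
After 8 (thin lens f=31): x=292573/17955 (≈16.2948) theta=54727/185535 (≈0.2950)
After 9 (propagate distance d=33 (to screen)): x=14487736/556605 (≈26.0288) theta=54727/185535 (≈0.2950)
|theta_initial|=0.3000 |theta_final|=54727/185535 (≈0.2950) -> not increased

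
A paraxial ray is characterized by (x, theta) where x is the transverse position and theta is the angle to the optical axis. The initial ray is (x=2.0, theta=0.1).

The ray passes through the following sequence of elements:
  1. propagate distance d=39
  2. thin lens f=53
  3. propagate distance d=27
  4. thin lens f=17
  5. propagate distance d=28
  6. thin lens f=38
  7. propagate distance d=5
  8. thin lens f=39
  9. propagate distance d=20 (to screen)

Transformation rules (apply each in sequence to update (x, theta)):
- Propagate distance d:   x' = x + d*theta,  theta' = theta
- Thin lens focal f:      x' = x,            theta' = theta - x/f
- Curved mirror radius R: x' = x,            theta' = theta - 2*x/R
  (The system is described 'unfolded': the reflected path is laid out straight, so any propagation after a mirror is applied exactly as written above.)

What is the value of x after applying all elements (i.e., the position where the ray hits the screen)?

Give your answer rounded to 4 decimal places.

Initial: x=2.0000 theta=0.1000
After 1 (propagate distance d=39): x=5.9000 theta=0.1000
After 2 (thin lens f=53): x=5.9000 theta=-3/265 (≈-0.0113)
After 3 (propagate distance d=27): x=593/106 (≈5.5943) theta=-3/265 (≈-0.0113)
After 4 (thin lens f=17): x=593/106 (≈5.5943) theta=-3067/9010 (≈-0.3404)
After 5 (propagate distance d=28): x=-35471/9010 (≈-3.9368) theta=-3067/9010 (≈-0.3404)
After 6 (thin lens f=38): x=-35471/9010 (≈-3.9368) theta=-16215/68476 (≈-0.2368)
After 7 (propagate distance d=5): x=-1753273/342380 (≈-5.1208) theta=-16215/68476 (≈-0.2368)
After 8 (thin lens f=39): x=-1753273/342380 (≈-5.1208) theta=-352163/3338205 (≈-0.1055)
After 9 (propagate distance d=20 (to screen)): x=-96550687/13352820 (≈-7.2307) theta=-352163/3338205 (≈-0.1055)
Rounded to 4 decimal places: x = -7.2307

Answer: -7.2307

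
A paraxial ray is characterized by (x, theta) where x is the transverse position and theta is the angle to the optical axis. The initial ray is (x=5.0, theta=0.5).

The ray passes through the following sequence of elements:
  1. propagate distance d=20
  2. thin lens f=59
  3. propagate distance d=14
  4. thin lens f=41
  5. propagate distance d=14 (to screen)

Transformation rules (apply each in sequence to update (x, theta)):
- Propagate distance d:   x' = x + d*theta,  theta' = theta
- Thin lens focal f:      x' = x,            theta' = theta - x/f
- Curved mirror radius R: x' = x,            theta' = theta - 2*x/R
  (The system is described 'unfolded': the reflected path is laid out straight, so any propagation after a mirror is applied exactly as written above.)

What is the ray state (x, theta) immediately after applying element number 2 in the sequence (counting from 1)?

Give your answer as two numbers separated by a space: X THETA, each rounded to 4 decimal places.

Answer: 15.0000 0.2458

Derivation:
Initial: x=5.0000 theta=0.5000
After 1 (propagate distance d=20): x=15.0000 theta=0.5000
After 2 (thin lens f=59): x=15.0000 theta=29/118 (≈0.2458)
Rounded to 4 decimal places: x = 15.0000, theta = 0.2458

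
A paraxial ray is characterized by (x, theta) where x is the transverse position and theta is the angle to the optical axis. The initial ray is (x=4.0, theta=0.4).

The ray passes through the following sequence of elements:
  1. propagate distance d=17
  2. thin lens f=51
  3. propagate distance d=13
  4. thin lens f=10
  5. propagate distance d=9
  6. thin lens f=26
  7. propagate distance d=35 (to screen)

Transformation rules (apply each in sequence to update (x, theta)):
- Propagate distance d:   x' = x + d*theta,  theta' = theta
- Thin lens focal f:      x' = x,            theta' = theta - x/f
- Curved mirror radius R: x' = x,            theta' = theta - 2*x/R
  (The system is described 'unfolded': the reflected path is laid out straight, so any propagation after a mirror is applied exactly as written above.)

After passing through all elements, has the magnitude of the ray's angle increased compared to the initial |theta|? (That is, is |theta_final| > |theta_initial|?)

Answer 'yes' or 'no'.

Initial: x=4.0000 theta=0.4000
After 1 (propagate distance d=17): x=10.8000 theta=0.4000
After 2 (thin lens f=51): x=10.8000 theta=16/85 (≈0.1882)
After 3 (propagate distance d=13): x=1126/85 (≈13.2471) theta=16/85 (≈0.1882)
After 4 (thin lens f=10): x=1126/85 (≈13.2471) theta=-483/425 (≈-1.1365)
After 5 (propagate distance d=9): x=1283/425 (≈3.0188) theta=-483/425 (≈-1.1365)
After 6 (thin lens f=26): x=1283/425 (≈3.0188) theta=-13841/11050 (≈-1.2526)
After 7 (propagate distance d=35 (to screen)): x=-451077/11050 (≈-40.8214) theta=-13841/11050 (≈-1.2526)
|theta_initial|=0.4000 |theta_final|=13841/11050 (≈1.2526) -> increased

Answer: yes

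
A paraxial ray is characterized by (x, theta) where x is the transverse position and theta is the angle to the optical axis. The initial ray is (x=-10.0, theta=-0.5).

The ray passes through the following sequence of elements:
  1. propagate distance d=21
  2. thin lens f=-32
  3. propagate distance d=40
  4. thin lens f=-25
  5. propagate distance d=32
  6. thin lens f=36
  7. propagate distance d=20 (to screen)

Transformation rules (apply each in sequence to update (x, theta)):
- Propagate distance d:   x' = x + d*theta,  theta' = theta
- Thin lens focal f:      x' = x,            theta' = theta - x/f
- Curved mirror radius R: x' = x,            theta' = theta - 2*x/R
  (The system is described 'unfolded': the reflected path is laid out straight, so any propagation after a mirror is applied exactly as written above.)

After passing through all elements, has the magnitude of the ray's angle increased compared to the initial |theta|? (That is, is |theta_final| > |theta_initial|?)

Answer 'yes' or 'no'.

Initial: x=-10.0000 theta=-0.5000
After 1 (propagate distance d=21): x=-20.5000 theta=-0.5000
After 2 (thin lens f=-32): x=-20.5000 theta=-73/64 (≈-1.1406)
After 3 (propagate distance d=40): x=-66.1250 theta=-73/64 (≈-1.1406)
After 4 (thin lens f=-25): x=-66.1250 theta=-6057/1600 (≈-3.7856)
After 5 (propagate distance d=32): x=-187.2650 theta=-6057/1600 (≈-3.7856)
After 6 (thin lens f=36): x=-187.2650 theta=20393/14400 (≈1.4162)
After 7 (propagate distance d=20 (to screen)): x=-572189/3600 (≈-158.9414) theta=20393/14400 (≈1.4162)
|theta_initial|=0.5000 |theta_final|=20393/14400 (≈1.4162) -> increased

Answer: yes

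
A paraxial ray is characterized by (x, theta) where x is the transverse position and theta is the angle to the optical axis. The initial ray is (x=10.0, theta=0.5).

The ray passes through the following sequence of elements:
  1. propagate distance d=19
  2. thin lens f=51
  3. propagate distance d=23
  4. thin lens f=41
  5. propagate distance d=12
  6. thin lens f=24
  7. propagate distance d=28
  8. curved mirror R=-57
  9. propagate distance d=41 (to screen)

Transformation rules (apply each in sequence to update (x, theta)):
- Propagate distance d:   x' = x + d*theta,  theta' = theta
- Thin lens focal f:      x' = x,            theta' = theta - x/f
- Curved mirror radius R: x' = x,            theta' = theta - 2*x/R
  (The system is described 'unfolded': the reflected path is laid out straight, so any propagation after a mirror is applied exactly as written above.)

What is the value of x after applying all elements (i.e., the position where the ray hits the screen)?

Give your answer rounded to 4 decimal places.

Initial: x=10.0000 theta=0.5000
After 1 (propagate distance d=19): x=19.5000 theta=0.5000
After 2 (thin lens f=51): x=19.5000 theta=2/17 (≈0.1176)
After 3 (propagate distance d=23): x=755/34 (≈22.2059) theta=2/17 (≈0.1176)
After 4 (thin lens f=41): x=755/34 (≈22.2059) theta=-591/1394 (≈-0.4240)
After 5 (propagate distance d=12): x=23863/1394 (≈17.1184) theta=-591/1394 (≈-0.4240)
After 6 (thin lens f=24): x=23863/1394 (≈17.1184) theta=-38047/33456 (≈-1.1372)
After 7 (propagate distance d=28): x=-123151/8364 (≈-14.7239) theta=-38047/33456 (≈-1.1372)
After 8 (curved mirror R=-57): x=-123151/8364 (≈-14.7239) theta=-3153887/1906992 (≈-1.6539)
After 9 (propagate distance d=41 (to screen)): x=-157387795/1906992 (≈-82.5320) theta=-3153887/1906992 (≈-1.6539)
Rounded to 4 decimal places: x = -82.5320

Answer: -82.5320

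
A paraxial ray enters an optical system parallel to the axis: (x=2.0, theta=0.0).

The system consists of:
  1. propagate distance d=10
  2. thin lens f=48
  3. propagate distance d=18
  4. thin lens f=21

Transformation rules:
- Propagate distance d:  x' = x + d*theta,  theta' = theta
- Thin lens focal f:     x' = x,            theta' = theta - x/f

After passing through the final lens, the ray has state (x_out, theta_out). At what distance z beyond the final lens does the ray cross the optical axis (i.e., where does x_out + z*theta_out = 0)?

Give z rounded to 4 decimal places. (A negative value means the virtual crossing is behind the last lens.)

Initial: x=2.0000 theta=0.0000
After 1 (propagate distance d=10): x=2.0000 theta=0.0000
After 2 (thin lens f=48): x=2.0000 theta=-1/24 (≈-0.0417)
After 3 (propagate distance d=18): x=1.2500 theta=-1/24 (≈-0.0417)
After 4 (thin lens f=21): x=1.2500 theta=-17/168 (≈-0.1012)
z_focus = -x_out/theta_out = -(1.2500)/(-17/168) = 210/17 ≈ 12.3529
Rounded to 4 decimal places: z = 12.3529

Answer: 12.3529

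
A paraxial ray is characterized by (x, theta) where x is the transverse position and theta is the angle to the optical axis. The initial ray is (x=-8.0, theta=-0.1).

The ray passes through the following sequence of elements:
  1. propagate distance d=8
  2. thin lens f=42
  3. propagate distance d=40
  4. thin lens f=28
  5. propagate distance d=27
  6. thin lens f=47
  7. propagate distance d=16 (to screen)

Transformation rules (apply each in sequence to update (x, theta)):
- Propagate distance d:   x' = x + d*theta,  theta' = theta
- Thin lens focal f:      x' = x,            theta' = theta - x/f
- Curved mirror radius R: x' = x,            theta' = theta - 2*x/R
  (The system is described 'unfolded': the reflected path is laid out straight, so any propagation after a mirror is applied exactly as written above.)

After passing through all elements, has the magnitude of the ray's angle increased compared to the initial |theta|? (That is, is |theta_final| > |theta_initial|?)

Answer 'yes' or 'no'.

Answer: yes

Derivation:
Initial: x=-8.0000 theta=-0.1000
After 1 (propagate distance d=8): x=-8.8000 theta=-0.1000
After 2 (thin lens f=42): x=-8.8000 theta=23/210 (≈0.1095)
After 3 (propagate distance d=40): x=-464/105 (≈-4.4190) theta=23/210 (≈0.1095)
After 4 (thin lens f=28): x=-464/105 (≈-4.4190) theta=131/490 (≈0.2673)
After 5 (propagate distance d=27): x=823/294 (≈2.7993) theta=131/490 (≈0.2673)
After 6 (thin lens f=47): x=823/294 (≈2.7993) theta=7178/34545 (≈0.2078)
After 7 (propagate distance d=16 (to screen)): x=60443/9870 (≈6.1239) theta=7178/34545 (≈0.2078)
|theta_initial|=0.1000 |theta_final|=7178/34545 (≈0.2078) -> increased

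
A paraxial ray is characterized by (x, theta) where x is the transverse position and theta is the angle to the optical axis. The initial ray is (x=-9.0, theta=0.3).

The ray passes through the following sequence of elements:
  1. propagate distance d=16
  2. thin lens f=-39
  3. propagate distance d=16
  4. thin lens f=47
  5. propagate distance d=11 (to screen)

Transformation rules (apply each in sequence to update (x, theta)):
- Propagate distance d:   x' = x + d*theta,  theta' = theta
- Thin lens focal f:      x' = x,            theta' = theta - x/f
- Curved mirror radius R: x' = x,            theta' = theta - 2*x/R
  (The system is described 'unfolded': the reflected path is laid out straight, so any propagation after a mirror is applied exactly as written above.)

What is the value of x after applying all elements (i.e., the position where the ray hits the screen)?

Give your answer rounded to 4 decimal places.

Answer: 1.2552

Derivation:
Initial: x=-9.0000 theta=0.3000
After 1 (propagate distance d=16): x=-4.2000 theta=0.3000
After 2 (thin lens f=-39): x=-4.2000 theta=5/26 (≈0.1923)
After 3 (propagate distance d=16): x=-73/65 (≈-1.1231) theta=5/26 (≈0.1923)
After 4 (thin lens f=47): x=-73/65 (≈-1.1231) theta=1321/6110 (≈0.2162)
After 5 (propagate distance d=11 (to screen)): x=7669/6110 (≈1.2552) theta=1321/6110 (≈0.2162)
Rounded to 4 decimal places: x = 1.2552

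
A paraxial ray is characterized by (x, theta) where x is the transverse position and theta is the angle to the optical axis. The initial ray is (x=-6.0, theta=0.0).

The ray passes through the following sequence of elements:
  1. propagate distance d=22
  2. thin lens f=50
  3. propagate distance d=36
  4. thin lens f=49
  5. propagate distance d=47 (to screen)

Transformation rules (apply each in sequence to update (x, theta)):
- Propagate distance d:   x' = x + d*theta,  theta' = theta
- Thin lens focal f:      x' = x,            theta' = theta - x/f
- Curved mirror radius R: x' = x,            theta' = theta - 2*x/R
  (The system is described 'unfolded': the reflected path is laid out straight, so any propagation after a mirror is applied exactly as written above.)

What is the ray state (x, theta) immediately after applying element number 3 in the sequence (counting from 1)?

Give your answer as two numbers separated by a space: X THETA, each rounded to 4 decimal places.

Answer: -1.6800 0.1200

Derivation:
Initial: x=-6.0000 theta=0.0000
After 1 (propagate distance d=22): x=-6.0000 theta=0.0000
After 2 (thin lens f=50): x=-6.0000 theta=0.1200
After 3 (propagate distance d=36): x=-1.6800 theta=0.1200
Rounded to 4 decimal places: x = -1.6800, theta = 0.1200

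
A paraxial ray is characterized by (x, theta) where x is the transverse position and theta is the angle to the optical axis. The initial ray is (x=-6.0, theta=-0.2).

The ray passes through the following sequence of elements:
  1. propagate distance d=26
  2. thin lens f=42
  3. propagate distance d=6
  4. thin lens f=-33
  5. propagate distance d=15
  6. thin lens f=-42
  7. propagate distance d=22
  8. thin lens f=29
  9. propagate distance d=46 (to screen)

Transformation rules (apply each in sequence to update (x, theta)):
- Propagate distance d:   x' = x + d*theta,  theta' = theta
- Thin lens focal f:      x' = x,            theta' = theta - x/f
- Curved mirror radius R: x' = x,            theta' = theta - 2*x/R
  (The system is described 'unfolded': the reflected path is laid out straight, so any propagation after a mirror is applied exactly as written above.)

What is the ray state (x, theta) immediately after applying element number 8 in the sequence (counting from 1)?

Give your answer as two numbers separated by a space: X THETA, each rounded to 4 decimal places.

Answer: -28.1472 0.3598

Derivation:
Initial: x=-6.0000 theta=-0.2000
After 1 (propagate distance d=26): x=-11.2000 theta=-0.2000
After 2 (thin lens f=42): x=-11.2000 theta=1/15 (≈0.0667)
After 3 (propagate distance d=6): x=-10.8000 theta=1/15 (≈0.0667)
After 4 (thin lens f=-33): x=-10.8000 theta=-43/165 (≈-0.2606)
After 5 (propagate distance d=15): x=-809/55 (≈-14.7091) theta=-43/165 (≈-0.2606)
After 6 (thin lens f=-42): x=-809/55 (≈-14.7091) theta=-1411/2310 (≈-0.6108)
After 7 (propagate distance d=22): x=-6502/231 (≈-28.1472) theta=-1411/2310 (≈-0.6108)
After 8 (thin lens f=29): x=-6502/231 (≈-28.1472) theta=313/870 (≈0.3598)
Rounded to 4 decimal places: x = -28.1472, theta = 0.3598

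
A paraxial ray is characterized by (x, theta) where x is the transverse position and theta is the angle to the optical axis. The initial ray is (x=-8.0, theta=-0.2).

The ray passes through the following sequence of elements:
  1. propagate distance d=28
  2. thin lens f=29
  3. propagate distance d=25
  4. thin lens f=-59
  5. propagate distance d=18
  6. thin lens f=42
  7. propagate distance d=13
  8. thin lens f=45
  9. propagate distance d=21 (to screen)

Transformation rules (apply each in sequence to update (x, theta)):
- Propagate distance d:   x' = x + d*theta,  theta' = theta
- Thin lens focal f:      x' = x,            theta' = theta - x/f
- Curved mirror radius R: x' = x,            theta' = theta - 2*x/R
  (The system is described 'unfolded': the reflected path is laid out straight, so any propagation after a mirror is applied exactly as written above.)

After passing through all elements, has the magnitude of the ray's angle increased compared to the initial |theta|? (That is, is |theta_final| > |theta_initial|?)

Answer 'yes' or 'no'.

Initial: x=-8.0000 theta=-0.2000
After 1 (propagate distance d=28): x=-13.6000 theta=-0.2000
After 2 (thin lens f=29): x=-13.6000 theta=39/145 (≈0.2690)
After 3 (propagate distance d=25): x=-997/145 (≈-6.8759) theta=39/145 (≈0.2690)
After 4 (thin lens f=-59): x=-997/145 (≈-6.8759) theta=1304/8555 (≈0.1524)
After 5 (propagate distance d=18): x=-1219/295 (≈-4.1322) theta=1304/8555 (≈0.1524)
After 6 (thin lens f=42): x=-1219/295 (≈-4.1322) theta=90119/359310 (≈0.2508)
After 7 (propagate distance d=13): x=-62639/71862 (≈-0.8717) theta=90119/359310 (≈0.2508)
After 8 (thin lens f=45): x=-62639/71862 (≈-0.8717) theta=87371/323379 (≈0.2702)
After 9 (propagate distance d=21 (to screen)): x=1035277/215586 (≈4.8022) theta=87371/323379 (≈0.2702)
|theta_initial|=0.2000 |theta_final|=87371/323379 (≈0.2702) -> increased

Answer: yes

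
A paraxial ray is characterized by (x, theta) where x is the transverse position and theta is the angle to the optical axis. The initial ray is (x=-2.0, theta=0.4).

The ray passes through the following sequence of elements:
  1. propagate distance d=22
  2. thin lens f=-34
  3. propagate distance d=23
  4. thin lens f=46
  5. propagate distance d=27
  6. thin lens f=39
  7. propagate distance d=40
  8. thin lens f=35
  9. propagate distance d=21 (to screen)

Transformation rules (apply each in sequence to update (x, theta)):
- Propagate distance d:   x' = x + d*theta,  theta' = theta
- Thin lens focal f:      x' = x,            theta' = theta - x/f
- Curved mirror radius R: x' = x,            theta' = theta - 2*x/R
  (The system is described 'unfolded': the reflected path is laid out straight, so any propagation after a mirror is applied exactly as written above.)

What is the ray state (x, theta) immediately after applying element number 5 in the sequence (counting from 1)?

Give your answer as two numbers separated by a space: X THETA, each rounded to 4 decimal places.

Answer: 24.7087 0.1522

Derivation:
Initial: x=-2.0000 theta=0.4000
After 1 (propagate distance d=22): x=6.8000 theta=0.4000
After 2 (thin lens f=-34): x=6.8000 theta=0.6000
After 3 (propagate distance d=23): x=20.6000 theta=0.6000
After 4 (thin lens f=46): x=20.6000 theta=7/46 (≈0.1522)
After 5 (propagate distance d=27): x=5683/230 (≈24.7087) theta=7/46 (≈0.1522)
Rounded to 4 decimal places: x = 24.7087, theta = 0.1522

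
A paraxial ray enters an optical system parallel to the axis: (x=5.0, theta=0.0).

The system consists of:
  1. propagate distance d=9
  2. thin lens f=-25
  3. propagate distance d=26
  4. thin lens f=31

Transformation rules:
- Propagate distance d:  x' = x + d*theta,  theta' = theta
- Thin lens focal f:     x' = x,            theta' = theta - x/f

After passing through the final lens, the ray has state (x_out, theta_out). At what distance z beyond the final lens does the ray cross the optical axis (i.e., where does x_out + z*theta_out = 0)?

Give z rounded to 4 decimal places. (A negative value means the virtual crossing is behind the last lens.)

Initial: x=5.0000 theta=0.0000
After 1 (propagate distance d=9): x=5.0000 theta=0.0000
After 2 (thin lens f=-25): x=5.0000 theta=0.2000
After 3 (propagate distance d=26): x=10.2000 theta=0.2000
After 4 (thin lens f=31): x=10.2000 theta=-4/31 (≈-0.1290)
z_focus = -x_out/theta_out = -(10.2000)/(-4/31) = 79.0500
Rounded to 4 decimal places: z = 79.0500

Answer: 79.0500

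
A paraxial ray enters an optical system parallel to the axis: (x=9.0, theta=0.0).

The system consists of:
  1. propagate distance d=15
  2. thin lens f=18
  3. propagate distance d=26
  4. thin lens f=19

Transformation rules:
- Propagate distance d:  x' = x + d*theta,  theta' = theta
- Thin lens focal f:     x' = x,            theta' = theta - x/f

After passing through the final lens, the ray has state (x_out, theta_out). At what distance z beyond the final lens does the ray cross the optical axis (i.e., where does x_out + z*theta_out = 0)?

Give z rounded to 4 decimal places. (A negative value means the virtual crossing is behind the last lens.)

Initial: x=9.0000 theta=0.0000
After 1 (propagate distance d=15): x=9.0000 theta=0.0000
After 2 (thin lens f=18): x=9.0000 theta=-0.5000
After 3 (propagate distance d=26): x=-4.0000 theta=-0.5000
After 4 (thin lens f=19): x=-4.0000 theta=-11/38 (≈-0.2895)
z_focus = -x_out/theta_out = -(-4.0000)/(-11/38) = -152/11 ≈ -13.8182
Rounded to 4 decimal places: z = -13.8182

Answer: -13.8182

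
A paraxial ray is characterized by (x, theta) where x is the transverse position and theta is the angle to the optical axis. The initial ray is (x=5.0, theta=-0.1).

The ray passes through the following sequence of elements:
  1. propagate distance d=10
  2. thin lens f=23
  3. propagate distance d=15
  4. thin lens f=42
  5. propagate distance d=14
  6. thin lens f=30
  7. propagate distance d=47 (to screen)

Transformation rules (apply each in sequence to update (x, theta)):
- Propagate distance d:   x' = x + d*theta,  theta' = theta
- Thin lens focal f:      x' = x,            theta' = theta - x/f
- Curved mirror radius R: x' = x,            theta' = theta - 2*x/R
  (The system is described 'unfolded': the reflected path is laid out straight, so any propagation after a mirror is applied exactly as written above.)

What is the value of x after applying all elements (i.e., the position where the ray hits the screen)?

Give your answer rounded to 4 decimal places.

Answer: -10.5382

Derivation:
Initial: x=5.0000 theta=-0.1000
After 1 (propagate distance d=10): x=4.0000 theta=-0.1000
After 2 (thin lens f=23): x=4.0000 theta=-63/230 (≈-0.2739)
After 3 (propagate distance d=15): x=-5/46 (≈-0.1087) theta=-63/230 (≈-0.2739)
After 4 (thin lens f=42): x=-5/46 (≈-0.1087) theta=-2621/9660 (≈-0.2713)
After 5 (propagate distance d=14): x=-1348/345 (≈-3.9072) theta=-2621/9660 (≈-0.2713)
After 6 (thin lens f=30): x=-1348/345 (≈-3.9072) theta=-20443/144900 (≈-0.1411)
After 7 (propagate distance d=47 (to screen)): x=-1526981/144900 (≈-10.5382) theta=-20443/144900 (≈-0.1411)
Rounded to 4 decimal places: x = -10.5382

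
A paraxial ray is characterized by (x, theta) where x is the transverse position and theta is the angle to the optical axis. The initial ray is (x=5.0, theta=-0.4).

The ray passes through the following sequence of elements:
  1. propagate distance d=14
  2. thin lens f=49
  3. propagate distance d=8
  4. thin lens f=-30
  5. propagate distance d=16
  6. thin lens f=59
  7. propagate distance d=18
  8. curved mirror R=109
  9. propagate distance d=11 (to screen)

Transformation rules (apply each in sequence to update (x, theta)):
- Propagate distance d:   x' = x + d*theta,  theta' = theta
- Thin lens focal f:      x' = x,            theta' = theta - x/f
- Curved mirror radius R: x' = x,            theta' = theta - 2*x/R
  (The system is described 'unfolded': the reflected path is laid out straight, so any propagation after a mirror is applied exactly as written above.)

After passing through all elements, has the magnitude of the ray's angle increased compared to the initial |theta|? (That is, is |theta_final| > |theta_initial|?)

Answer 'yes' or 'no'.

Answer: no

Derivation:
Initial: x=5.0000 theta=-0.4000
After 1 (propagate distance d=14): x=-0.6000 theta=-0.4000
After 2 (thin lens f=49): x=-0.6000 theta=-19/49 (≈-0.3878)
After 3 (propagate distance d=8): x=-907/245 (≈-3.7020) theta=-19/49 (≈-0.3878)
After 4 (thin lens f=-30): x=-907/245 (≈-3.7020) theta=-3757/7350 (≈-0.5112)
After 5 (propagate distance d=16): x=-43661/3675 (≈-11.8805) theta=-3757/7350 (≈-0.5112)
After 6 (thin lens f=59): x=-43661/3675 (≈-11.8805) theta=-134341/433650 (≈-0.3098)
After 7 (propagate distance d=18): x=-540724/30975 (≈-17.4568) theta=-134341/433650 (≈-0.3098)
After 8 (curved mirror R=109): x=-540724/30975 (≈-17.4568) theta=165701/15755950 (≈0.0105)
After 9 (propagate distance d=11 (to screen)): x=-819676691/47267850 (≈-17.3411) theta=165701/15755950 (≈0.0105)
|theta_initial|=0.4000 |theta_final|=165701/15755950 (≈0.0105) -> not increased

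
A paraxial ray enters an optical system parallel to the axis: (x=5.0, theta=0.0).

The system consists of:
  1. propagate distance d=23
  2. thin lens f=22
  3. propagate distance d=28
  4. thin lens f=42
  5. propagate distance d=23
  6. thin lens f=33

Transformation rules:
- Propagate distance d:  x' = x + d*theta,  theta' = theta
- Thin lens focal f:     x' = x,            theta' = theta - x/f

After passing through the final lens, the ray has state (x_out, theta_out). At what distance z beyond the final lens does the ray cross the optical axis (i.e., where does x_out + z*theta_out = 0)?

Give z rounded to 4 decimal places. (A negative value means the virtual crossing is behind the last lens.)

Initial: x=5.0000 theta=0.0000
After 1 (propagate distance d=23): x=5.0000 theta=0.0000
After 2 (thin lens f=22): x=5.0000 theta=-5/22 (≈-0.2273)
After 3 (propagate distance d=28): x=-15/11 (≈-1.3636) theta=-5/22 (≈-0.2273)
After 4 (thin lens f=42): x=-15/11 (≈-1.3636) theta=-15/77 (≈-0.1948)
After 5 (propagate distance d=23): x=-450/77 (≈-5.8442) theta=-15/77 (≈-0.1948)
After 6 (thin lens f=33): x=-450/77 (≈-5.8442) theta=-15/847 (≈-0.0177)
z_focus = -x_out/theta_out = -(-450/77)/(-15/847) = -330.0000
Rounded to 4 decimal places: z = -330.0000

Answer: -330.0000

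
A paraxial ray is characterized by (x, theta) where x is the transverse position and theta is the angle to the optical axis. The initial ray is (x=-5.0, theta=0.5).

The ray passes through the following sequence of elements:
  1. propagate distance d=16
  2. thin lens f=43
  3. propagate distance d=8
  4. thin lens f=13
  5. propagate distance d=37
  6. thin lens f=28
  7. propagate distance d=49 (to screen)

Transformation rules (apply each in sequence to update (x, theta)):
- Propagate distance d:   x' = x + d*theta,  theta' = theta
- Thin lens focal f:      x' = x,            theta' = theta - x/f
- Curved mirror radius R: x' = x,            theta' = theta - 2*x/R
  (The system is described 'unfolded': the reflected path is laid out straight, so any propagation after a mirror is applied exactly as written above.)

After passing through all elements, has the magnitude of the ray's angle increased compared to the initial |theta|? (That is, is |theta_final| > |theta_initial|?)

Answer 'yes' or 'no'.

Answer: no

Derivation:
Initial: x=-5.0000 theta=0.5000
After 1 (propagate distance d=16): x=3.0000 theta=0.5000
After 2 (thin lens f=43): x=3.0000 theta=37/86 (≈0.4302)
After 3 (propagate distance d=8): x=277/43 (≈6.4419) theta=37/86 (≈0.4302)
After 4 (thin lens f=13): x=277/43 (≈6.4419) theta=-73/1118 (≈-0.0653)
After 5 (propagate distance d=37): x=4501/1118 (≈4.0259) theta=-73/1118 (≈-0.0653)
After 6 (thin lens f=28): x=4501/1118 (≈4.0259) theta=-935/4472 (≈-0.2091)
After 7 (propagate distance d=49 (to screen)): x=-27811/4472 (≈-6.2189) theta=-935/4472 (≈-0.2091)
|theta_initial|=0.5000 |theta_final|=935/4472 (≈0.2091) -> not increased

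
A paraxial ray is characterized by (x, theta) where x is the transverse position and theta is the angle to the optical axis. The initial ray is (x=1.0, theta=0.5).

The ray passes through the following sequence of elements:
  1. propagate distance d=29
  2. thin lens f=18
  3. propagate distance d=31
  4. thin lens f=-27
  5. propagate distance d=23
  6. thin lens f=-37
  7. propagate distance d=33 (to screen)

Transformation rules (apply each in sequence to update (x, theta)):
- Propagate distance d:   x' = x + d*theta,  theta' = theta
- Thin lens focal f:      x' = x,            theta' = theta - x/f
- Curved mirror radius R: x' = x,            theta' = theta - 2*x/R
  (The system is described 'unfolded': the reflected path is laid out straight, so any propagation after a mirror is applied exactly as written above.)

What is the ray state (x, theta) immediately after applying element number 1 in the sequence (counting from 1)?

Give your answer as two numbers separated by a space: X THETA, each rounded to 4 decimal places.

Initial: x=1.0000 theta=0.5000
After 1 (propagate distance d=29): x=15.5000 theta=0.5000
Rounded to 4 decimal places: x = 15.5000, theta = 0.5000

Answer: 15.5000 0.5000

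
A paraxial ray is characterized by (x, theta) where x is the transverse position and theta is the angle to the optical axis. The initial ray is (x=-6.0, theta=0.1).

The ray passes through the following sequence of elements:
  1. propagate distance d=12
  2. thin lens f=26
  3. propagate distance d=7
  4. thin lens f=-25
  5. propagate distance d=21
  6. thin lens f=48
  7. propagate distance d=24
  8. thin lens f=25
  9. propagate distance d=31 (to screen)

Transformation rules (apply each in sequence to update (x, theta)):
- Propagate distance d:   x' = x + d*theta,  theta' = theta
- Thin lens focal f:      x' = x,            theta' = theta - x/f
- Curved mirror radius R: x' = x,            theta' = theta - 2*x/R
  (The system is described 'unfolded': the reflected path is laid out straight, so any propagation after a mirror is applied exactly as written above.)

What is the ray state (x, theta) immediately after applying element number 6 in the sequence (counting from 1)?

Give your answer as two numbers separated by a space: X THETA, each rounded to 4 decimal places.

Answer: 0.8108 0.1554

Derivation:
Initial: x=-6.0000 theta=0.1000
After 1 (propagate distance d=12): x=-4.8000 theta=0.1000
After 2 (thin lens f=26): x=-4.8000 theta=37/130 (≈0.2846)
After 3 (propagate distance d=7): x=-73/26 (≈-2.8077) theta=37/130 (≈0.2846)
After 4 (thin lens f=-25): x=-73/26 (≈-2.8077) theta=56/325 (≈0.1723)
After 5 (propagate distance d=21): x=527/650 (≈0.8108) theta=56/325 (≈0.1723)
After 6 (thin lens f=48): x=527/650 (≈0.8108) theta=373/2400 (≈0.1554)
Rounded to 4 decimal places: x = 0.8108, theta = 0.1554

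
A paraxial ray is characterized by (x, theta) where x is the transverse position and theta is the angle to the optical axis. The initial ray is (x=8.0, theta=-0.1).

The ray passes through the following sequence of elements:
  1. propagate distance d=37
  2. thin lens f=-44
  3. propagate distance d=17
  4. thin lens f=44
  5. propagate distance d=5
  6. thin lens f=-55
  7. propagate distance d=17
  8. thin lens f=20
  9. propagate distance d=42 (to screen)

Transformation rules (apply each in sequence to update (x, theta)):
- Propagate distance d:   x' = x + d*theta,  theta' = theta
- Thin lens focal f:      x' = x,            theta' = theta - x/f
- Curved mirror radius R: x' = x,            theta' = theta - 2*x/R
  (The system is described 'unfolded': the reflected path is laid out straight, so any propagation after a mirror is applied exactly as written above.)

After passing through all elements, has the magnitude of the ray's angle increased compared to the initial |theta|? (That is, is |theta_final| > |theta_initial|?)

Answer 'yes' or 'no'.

Answer: yes

Derivation:
Initial: x=8.0000 theta=-0.1000
After 1 (propagate distance d=37): x=4.3000 theta=-0.1000
After 2 (thin lens f=-44): x=4.3000 theta=-1/440 (≈-0.0023)
After 3 (propagate distance d=17): x=375/88 (≈4.2614) theta=-1/440 (≈-0.0023)
After 4 (thin lens f=44): x=375/88 (≈4.2614) theta=-1919/19360 (≈-0.0991)
After 5 (propagate distance d=5): x=14581/3872 (≈3.7658) theta=-1919/19360 (≈-0.0991)
After 6 (thin lens f=-55): x=14581/3872 (≈3.7658) theta=-204/6655 (≈-0.0307)
After 7 (propagate distance d=17): x=690979/212960 (≈3.2446) theta=-204/6655 (≈-0.0307)
After 8 (thin lens f=20): x=690979/212960 (≈3.2446) theta=-821539/4259200 (≈-0.1929)
After 9 (propagate distance d=42 (to screen)): x=-10342529/2129600 (≈-4.8566) theta=-821539/4259200 (≈-0.1929)
|theta_initial|=0.1000 |theta_final|=821539/4259200 (≈0.1929) -> increased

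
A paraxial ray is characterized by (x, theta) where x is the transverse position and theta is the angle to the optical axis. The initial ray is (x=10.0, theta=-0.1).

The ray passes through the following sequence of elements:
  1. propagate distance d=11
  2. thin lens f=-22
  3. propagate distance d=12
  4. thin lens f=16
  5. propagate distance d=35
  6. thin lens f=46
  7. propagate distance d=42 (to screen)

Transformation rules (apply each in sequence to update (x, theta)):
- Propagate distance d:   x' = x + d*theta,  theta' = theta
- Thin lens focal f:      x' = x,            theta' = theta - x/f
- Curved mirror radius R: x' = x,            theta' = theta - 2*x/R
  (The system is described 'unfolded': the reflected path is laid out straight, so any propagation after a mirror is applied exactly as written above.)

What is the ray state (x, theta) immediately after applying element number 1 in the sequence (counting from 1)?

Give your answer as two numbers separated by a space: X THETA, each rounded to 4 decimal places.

Answer: 8.9000 -0.1000

Derivation:
Initial: x=10.0000 theta=-0.1000
After 1 (propagate distance d=11): x=8.9000 theta=-0.1000
Rounded to 4 decimal places: x = 8.9000, theta = -0.1000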